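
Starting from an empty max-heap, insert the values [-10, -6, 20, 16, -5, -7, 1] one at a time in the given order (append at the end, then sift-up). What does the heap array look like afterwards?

Insert -10:
  append -10 at index 0 → [-10] (no swap needed)
Insert -6:
  append -6 at index 1 → [-10, -6]
  -6 > parent -10 at index 0, swap → [-6, -10]
Insert 20:
  append 20 at index 2 → [-6, -10, 20]
  20 > parent -6 at index 0, swap → [20, -10, -6]
Insert 16:
  append 16 at index 3 → [20, -10, -6, 16]
  16 > parent -10 at index 1, swap → [20, 16, -6, -10]
Insert -5:
  append -5 at index 4 → [20, 16, -6, -10, -5] (no swap needed)
Insert -7:
  append -7 at index 5 → [20, 16, -6, -10, -5, -7] (no swap needed)
Insert 1:
  append 1 at index 6 → [20, 16, -6, -10, -5, -7, 1]
  1 > parent -6 at index 2, swap → [20, 16, 1, -10, -5, -7, -6]

[20, 16, 1, -10, -5, -7, -6]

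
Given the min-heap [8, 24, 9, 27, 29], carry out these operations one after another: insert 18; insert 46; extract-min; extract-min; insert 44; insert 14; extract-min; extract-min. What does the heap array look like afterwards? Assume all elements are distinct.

insert 18:
  append 18 at index 5 → [8, 24, 9, 27, 29, 18] (no swap needed)
insert 46:
  append 46 at index 6 → [8, 24, 9, 27, 29, 18, 46] (no swap needed)
extract-min → returns 8:
  remove root 8; move last element 46 to root → [46, 24, 9, 27, 29, 18]
  46 vs smaller child 9 at index 2, swap → [9, 24, 46, 27, 29, 18]
  46 vs only child 18 at index 5, swap → [9, 24, 18, 27, 29, 46]
extract-min → returns 9:
  remove root 9; move last element 46 to root → [46, 24, 18, 27, 29]
  46 vs smaller child 18 at index 2, swap → [18, 24, 46, 27, 29]
insert 44:
  append 44 at index 5 → [18, 24, 46, 27, 29, 44]
  44 < parent 46 at index 2, swap → [18, 24, 44, 27, 29, 46]
insert 14:
  append 14 at index 6 → [18, 24, 44, 27, 29, 46, 14]
  14 < parent 44 at index 2, swap → [18, 24, 14, 27, 29, 46, 44]
  14 < parent 18 at index 0, swap → [14, 24, 18, 27, 29, 46, 44]
extract-min → returns 14:
  remove root 14; move last element 44 to root → [44, 24, 18, 27, 29, 46]
  44 vs smaller child 18 at index 2, swap → [18, 24, 44, 27, 29, 46]
extract-min → returns 18:
  remove root 18; move last element 46 to root → [46, 24, 44, 27, 29]
  46 vs smaller child 24 at index 1, swap → [24, 46, 44, 27, 29]
  46 vs smaller child 27 at index 3, swap → [24, 27, 44, 46, 29]

[24, 27, 44, 46, 29]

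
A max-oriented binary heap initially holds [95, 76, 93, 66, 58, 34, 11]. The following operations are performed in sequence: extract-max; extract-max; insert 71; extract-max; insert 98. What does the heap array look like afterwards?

[98, 66, 71, 11, 58, 34]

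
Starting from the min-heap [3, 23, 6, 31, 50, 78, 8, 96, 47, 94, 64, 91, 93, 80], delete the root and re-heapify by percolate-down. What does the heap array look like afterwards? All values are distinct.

[6, 23, 8, 31, 50, 78, 80, 96, 47, 94, 64, 91, 93]

remove root 3; move last element 80 to root → [80, 23, 6, 31, 50, 78, 8, 96, 47, 94, 64, 91, 93]
80 vs smaller child 6 at index 2, swap → [6, 23, 80, 31, 50, 78, 8, 96, 47, 94, 64, 91, 93]
80 vs smaller child 8 at index 6, swap → [6, 23, 8, 31, 50, 78, 80, 96, 47, 94, 64, 91, 93]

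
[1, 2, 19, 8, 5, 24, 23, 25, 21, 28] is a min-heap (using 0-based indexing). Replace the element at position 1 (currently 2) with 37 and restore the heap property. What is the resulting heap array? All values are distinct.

set index 1 from 2 to 37 → [1, 37, 19, 8, 5, 24, 23, 25, 21, 28]
37 vs smaller child 5 at index 4, swap → [1, 5, 19, 8, 37, 24, 23, 25, 21, 28]
37 vs only child 28 at index 9, swap → [1, 5, 19, 8, 28, 24, 23, 25, 21, 37]

[1, 5, 19, 8, 28, 24, 23, 25, 21, 37]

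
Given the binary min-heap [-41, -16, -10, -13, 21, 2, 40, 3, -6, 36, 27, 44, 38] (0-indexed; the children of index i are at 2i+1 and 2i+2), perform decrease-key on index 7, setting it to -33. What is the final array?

[-41, -33, -10, -16, 21, 2, 40, -13, -6, 36, 27, 44, 38]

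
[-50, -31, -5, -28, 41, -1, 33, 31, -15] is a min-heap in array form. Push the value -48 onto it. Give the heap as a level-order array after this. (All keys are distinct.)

append -48 at index 9 → [-50, -31, -5, -28, 41, -1, 33, 31, -15, -48]
-48 < parent 41 at index 4, swap → [-50, -31, -5, -28, -48, -1, 33, 31, -15, 41]
-48 < parent -31 at index 1, swap → [-50, -48, -5, -28, -31, -1, 33, 31, -15, 41]

[-50, -48, -5, -28, -31, -1, 33, 31, -15, 41]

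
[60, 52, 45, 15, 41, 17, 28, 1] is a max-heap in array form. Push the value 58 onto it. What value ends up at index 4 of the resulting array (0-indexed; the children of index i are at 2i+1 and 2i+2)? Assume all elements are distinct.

41

append 58 at index 8 → [60, 52, 45, 15, 41, 17, 28, 1, 58]
58 > parent 15 at index 3, swap → [60, 52, 45, 58, 41, 17, 28, 1, 15]
58 > parent 52 at index 1, swap → [60, 58, 45, 52, 41, 17, 28, 1, 15]
resulting array: [60, 58, 45, 52, 41, 17, 28, 1, 15]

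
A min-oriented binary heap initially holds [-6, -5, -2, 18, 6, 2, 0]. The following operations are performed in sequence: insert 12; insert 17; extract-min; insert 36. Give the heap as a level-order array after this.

[-5, 6, -2, 12, 17, 2, 0, 18, 36]

insert 12:
  append 12 at index 7 → [-6, -5, -2, 18, 6, 2, 0, 12]
  12 < parent 18 at index 3, swap → [-6, -5, -2, 12, 6, 2, 0, 18]
insert 17:
  append 17 at index 8 → [-6, -5, -2, 12, 6, 2, 0, 18, 17] (no swap needed)
extract-min → returns -6:
  remove root -6; move last element 17 to root → [17, -5, -2, 12, 6, 2, 0, 18]
  17 vs smaller child -5 at index 1, swap → [-5, 17, -2, 12, 6, 2, 0, 18]
  17 vs smaller child 6 at index 4, swap → [-5, 6, -2, 12, 17, 2, 0, 18]
insert 36:
  append 36 at index 8 → [-5, 6, -2, 12, 17, 2, 0, 18, 36] (no swap needed)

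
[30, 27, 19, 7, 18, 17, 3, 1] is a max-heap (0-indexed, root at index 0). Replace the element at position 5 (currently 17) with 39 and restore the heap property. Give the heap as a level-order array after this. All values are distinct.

set index 5 from 17 to 39 → [30, 27, 19, 7, 18, 39, 3, 1]
39 > parent 19 at index 2, swap → [30, 27, 39, 7, 18, 19, 3, 1]
39 > parent 30 at index 0, swap → [39, 27, 30, 7, 18, 19, 3, 1]

[39, 27, 30, 7, 18, 19, 3, 1]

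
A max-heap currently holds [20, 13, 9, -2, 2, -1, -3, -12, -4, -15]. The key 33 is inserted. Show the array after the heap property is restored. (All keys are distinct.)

[33, 20, 9, -2, 13, -1, -3, -12, -4, -15, 2]

append 33 at index 10 → [20, 13, 9, -2, 2, -1, -3, -12, -4, -15, 33]
33 > parent 2 at index 4, swap → [20, 13, 9, -2, 33, -1, -3, -12, -4, -15, 2]
33 > parent 13 at index 1, swap → [20, 33, 9, -2, 13, -1, -3, -12, -4, -15, 2]
33 > parent 20 at index 0, swap → [33, 20, 9, -2, 13, -1, -3, -12, -4, -15, 2]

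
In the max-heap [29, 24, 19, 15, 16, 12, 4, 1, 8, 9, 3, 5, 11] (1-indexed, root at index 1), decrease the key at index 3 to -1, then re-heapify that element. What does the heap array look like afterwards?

set index 3 from 19 to -1 → [29, 24, -1, 15, 16, 12, 4, 1, 8, 9, 3, 5, 11]
-1 vs larger child 12 at index 6, swap → [29, 24, 12, 15, 16, -1, 4, 1, 8, 9, 3, 5, 11]
-1 vs larger child 11 at index 13, swap → [29, 24, 12, 15, 16, 11, 4, 1, 8, 9, 3, 5, -1]

[29, 24, 12, 15, 16, 11, 4, 1, 8, 9, 3, 5, -1]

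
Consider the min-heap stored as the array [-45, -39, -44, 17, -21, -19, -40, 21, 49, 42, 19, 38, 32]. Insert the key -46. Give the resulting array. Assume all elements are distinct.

append -46 at index 13 → [-45, -39, -44, 17, -21, -19, -40, 21, 49, 42, 19, 38, 32, -46]
-46 < parent -40 at index 6, swap → [-45, -39, -44, 17, -21, -19, -46, 21, 49, 42, 19, 38, 32, -40]
-46 < parent -44 at index 2, swap → [-45, -39, -46, 17, -21, -19, -44, 21, 49, 42, 19, 38, 32, -40]
-46 < parent -45 at index 0, swap → [-46, -39, -45, 17, -21, -19, -44, 21, 49, 42, 19, 38, 32, -40]

[-46, -39, -45, 17, -21, -19, -44, 21, 49, 42, 19, 38, 32, -40]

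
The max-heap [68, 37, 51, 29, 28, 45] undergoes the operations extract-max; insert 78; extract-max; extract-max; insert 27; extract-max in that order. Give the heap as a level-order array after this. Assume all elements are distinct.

extract-max → returns 68:
  remove root 68; move last element 45 to root → [45, 37, 51, 29, 28]
  45 vs larger child 51 at index 2, swap → [51, 37, 45, 29, 28]
insert 78:
  append 78 at index 5 → [51, 37, 45, 29, 28, 78]
  78 > parent 45 at index 2, swap → [51, 37, 78, 29, 28, 45]
  78 > parent 51 at index 0, swap → [78, 37, 51, 29, 28, 45]
extract-max → returns 78:
  remove root 78; move last element 45 to root → [45, 37, 51, 29, 28]
  45 vs larger child 51 at index 2, swap → [51, 37, 45, 29, 28]
extract-max → returns 51:
  remove root 51; move last element 28 to root → [28, 37, 45, 29]
  28 vs larger child 45 at index 2, swap → [45, 37, 28, 29]
insert 27:
  append 27 at index 4 → [45, 37, 28, 29, 27] (no swap needed)
extract-max → returns 45:
  remove root 45; move last element 27 to root → [27, 37, 28, 29]
  27 vs larger child 37 at index 1, swap → [37, 27, 28, 29]
  27 vs only child 29 at index 3, swap → [37, 29, 28, 27]

[37, 29, 28, 27]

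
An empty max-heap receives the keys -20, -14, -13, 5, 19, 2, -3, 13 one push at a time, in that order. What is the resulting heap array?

Insert -20:
  append -20 at index 0 → [-20] (no swap needed)
Insert -14:
  append -14 at index 1 → [-20, -14]
  -14 > parent -20 at index 0, swap → [-14, -20]
Insert -13:
  append -13 at index 2 → [-14, -20, -13]
  -13 > parent -14 at index 0, swap → [-13, -20, -14]
Insert 5:
  append 5 at index 3 → [-13, -20, -14, 5]
  5 > parent -20 at index 1, swap → [-13, 5, -14, -20]
  5 > parent -13 at index 0, swap → [5, -13, -14, -20]
Insert 19:
  append 19 at index 4 → [5, -13, -14, -20, 19]
  19 > parent -13 at index 1, swap → [5, 19, -14, -20, -13]
  19 > parent 5 at index 0, swap → [19, 5, -14, -20, -13]
Insert 2:
  append 2 at index 5 → [19, 5, -14, -20, -13, 2]
  2 > parent -14 at index 2, swap → [19, 5, 2, -20, -13, -14]
Insert -3:
  append -3 at index 6 → [19, 5, 2, -20, -13, -14, -3] (no swap needed)
Insert 13:
  append 13 at index 7 → [19, 5, 2, -20, -13, -14, -3, 13]
  13 > parent -20 at index 3, swap → [19, 5, 2, 13, -13, -14, -3, -20]
  13 > parent 5 at index 1, swap → [19, 13, 2, 5, -13, -14, -3, -20]

[19, 13, 2, 5, -13, -14, -3, -20]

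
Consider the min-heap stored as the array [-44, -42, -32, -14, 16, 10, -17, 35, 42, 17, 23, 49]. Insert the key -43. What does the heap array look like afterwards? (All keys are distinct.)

append -43 at index 12 → [-44, -42, -32, -14, 16, 10, -17, 35, 42, 17, 23, 49, -43]
-43 < parent 10 at index 5, swap → [-44, -42, -32, -14, 16, -43, -17, 35, 42, 17, 23, 49, 10]
-43 < parent -32 at index 2, swap → [-44, -42, -43, -14, 16, -32, -17, 35, 42, 17, 23, 49, 10]

[-44, -42, -43, -14, 16, -32, -17, 35, 42, 17, 23, 49, 10]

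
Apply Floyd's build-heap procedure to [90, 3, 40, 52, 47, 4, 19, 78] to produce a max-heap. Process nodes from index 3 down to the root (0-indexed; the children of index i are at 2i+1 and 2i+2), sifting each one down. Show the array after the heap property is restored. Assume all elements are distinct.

sift down from index 3:
  52 vs only child 78 at index 7, swap → [90, 3, 40, 78, 47, 4, 19, 52]
sift down from index 2: already satisfies heap property
sift down from index 1:
  3 vs larger child 78 at index 3, swap → [90, 78, 40, 3, 47, 4, 19, 52]
  3 vs only child 52 at index 7, swap → [90, 78, 40, 52, 47, 4, 19, 3]
sift down from index 0: already satisfies heap property

[90, 78, 40, 52, 47, 4, 19, 3]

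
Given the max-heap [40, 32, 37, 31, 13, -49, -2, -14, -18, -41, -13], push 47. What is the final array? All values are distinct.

[47, 32, 40, 31, 13, 37, -2, -14, -18, -41, -13, -49]

append 47 at index 11 → [40, 32, 37, 31, 13, -49, -2, -14, -18, -41, -13, 47]
47 > parent -49 at index 5, swap → [40, 32, 37, 31, 13, 47, -2, -14, -18, -41, -13, -49]
47 > parent 37 at index 2, swap → [40, 32, 47, 31, 13, 37, -2, -14, -18, -41, -13, -49]
47 > parent 40 at index 0, swap → [47, 32, 40, 31, 13, 37, -2, -14, -18, -41, -13, -49]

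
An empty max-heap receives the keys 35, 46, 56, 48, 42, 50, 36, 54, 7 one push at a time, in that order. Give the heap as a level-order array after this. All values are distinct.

[56, 54, 50, 48, 42, 46, 36, 35, 7]

Insert 35:
  append 35 at index 0 → [35] (no swap needed)
Insert 46:
  append 46 at index 1 → [35, 46]
  46 > parent 35 at index 0, swap → [46, 35]
Insert 56:
  append 56 at index 2 → [46, 35, 56]
  56 > parent 46 at index 0, swap → [56, 35, 46]
Insert 48:
  append 48 at index 3 → [56, 35, 46, 48]
  48 > parent 35 at index 1, swap → [56, 48, 46, 35]
Insert 42:
  append 42 at index 4 → [56, 48, 46, 35, 42] (no swap needed)
Insert 50:
  append 50 at index 5 → [56, 48, 46, 35, 42, 50]
  50 > parent 46 at index 2, swap → [56, 48, 50, 35, 42, 46]
Insert 36:
  append 36 at index 6 → [56, 48, 50, 35, 42, 46, 36] (no swap needed)
Insert 54:
  append 54 at index 7 → [56, 48, 50, 35, 42, 46, 36, 54]
  54 > parent 35 at index 3, swap → [56, 48, 50, 54, 42, 46, 36, 35]
  54 > parent 48 at index 1, swap → [56, 54, 50, 48, 42, 46, 36, 35]
Insert 7:
  append 7 at index 8 → [56, 54, 50, 48, 42, 46, 36, 35, 7] (no swap needed)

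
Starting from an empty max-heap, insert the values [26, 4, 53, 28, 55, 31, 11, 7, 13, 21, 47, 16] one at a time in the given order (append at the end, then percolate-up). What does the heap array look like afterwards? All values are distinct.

Insert 26:
  append 26 at index 0 → [26] (no swap needed)
Insert 4:
  append 4 at index 1 → [26, 4] (no swap needed)
Insert 53:
  append 53 at index 2 → [26, 4, 53]
  53 > parent 26 at index 0, swap → [53, 4, 26]
Insert 28:
  append 28 at index 3 → [53, 4, 26, 28]
  28 > parent 4 at index 1, swap → [53, 28, 26, 4]
Insert 55:
  append 55 at index 4 → [53, 28, 26, 4, 55]
  55 > parent 28 at index 1, swap → [53, 55, 26, 4, 28]
  55 > parent 53 at index 0, swap → [55, 53, 26, 4, 28]
Insert 31:
  append 31 at index 5 → [55, 53, 26, 4, 28, 31]
  31 > parent 26 at index 2, swap → [55, 53, 31, 4, 28, 26]
Insert 11:
  append 11 at index 6 → [55, 53, 31, 4, 28, 26, 11] (no swap needed)
Insert 7:
  append 7 at index 7 → [55, 53, 31, 4, 28, 26, 11, 7]
  7 > parent 4 at index 3, swap → [55, 53, 31, 7, 28, 26, 11, 4]
Insert 13:
  append 13 at index 8 → [55, 53, 31, 7, 28, 26, 11, 4, 13]
  13 > parent 7 at index 3, swap → [55, 53, 31, 13, 28, 26, 11, 4, 7]
Insert 21:
  append 21 at index 9 → [55, 53, 31, 13, 28, 26, 11, 4, 7, 21] (no swap needed)
Insert 47:
  append 47 at index 10 → [55, 53, 31, 13, 28, 26, 11, 4, 7, 21, 47]
  47 > parent 28 at index 4, swap → [55, 53, 31, 13, 47, 26, 11, 4, 7, 21, 28]
Insert 16:
  append 16 at index 11 → [55, 53, 31, 13, 47, 26, 11, 4, 7, 21, 28, 16] (no swap needed)

[55, 53, 31, 13, 47, 26, 11, 4, 7, 21, 28, 16]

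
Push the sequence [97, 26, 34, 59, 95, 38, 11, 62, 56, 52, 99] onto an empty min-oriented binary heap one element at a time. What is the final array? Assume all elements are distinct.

Insert 97:
  append 97 at index 0 → [97] (no swap needed)
Insert 26:
  append 26 at index 1 → [97, 26]
  26 < parent 97 at index 0, swap → [26, 97]
Insert 34:
  append 34 at index 2 → [26, 97, 34] (no swap needed)
Insert 59:
  append 59 at index 3 → [26, 97, 34, 59]
  59 < parent 97 at index 1, swap → [26, 59, 34, 97]
Insert 95:
  append 95 at index 4 → [26, 59, 34, 97, 95] (no swap needed)
Insert 38:
  append 38 at index 5 → [26, 59, 34, 97, 95, 38] (no swap needed)
Insert 11:
  append 11 at index 6 → [26, 59, 34, 97, 95, 38, 11]
  11 < parent 34 at index 2, swap → [26, 59, 11, 97, 95, 38, 34]
  11 < parent 26 at index 0, swap → [11, 59, 26, 97, 95, 38, 34]
Insert 62:
  append 62 at index 7 → [11, 59, 26, 97, 95, 38, 34, 62]
  62 < parent 97 at index 3, swap → [11, 59, 26, 62, 95, 38, 34, 97]
Insert 56:
  append 56 at index 8 → [11, 59, 26, 62, 95, 38, 34, 97, 56]
  56 < parent 62 at index 3, swap → [11, 59, 26, 56, 95, 38, 34, 97, 62]
  56 < parent 59 at index 1, swap → [11, 56, 26, 59, 95, 38, 34, 97, 62]
Insert 52:
  append 52 at index 9 → [11, 56, 26, 59, 95, 38, 34, 97, 62, 52]
  52 < parent 95 at index 4, swap → [11, 56, 26, 59, 52, 38, 34, 97, 62, 95]
  52 < parent 56 at index 1, swap → [11, 52, 26, 59, 56, 38, 34, 97, 62, 95]
Insert 99:
  append 99 at index 10 → [11, 52, 26, 59, 56, 38, 34, 97, 62, 95, 99] (no swap needed)

[11, 52, 26, 59, 56, 38, 34, 97, 62, 95, 99]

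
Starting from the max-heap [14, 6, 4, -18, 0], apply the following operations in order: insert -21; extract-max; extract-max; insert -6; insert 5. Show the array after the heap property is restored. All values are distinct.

[5, 0, 4, -18, -6, -21]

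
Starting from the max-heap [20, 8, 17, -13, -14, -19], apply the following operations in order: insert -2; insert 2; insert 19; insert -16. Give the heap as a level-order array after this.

[20, 19, 17, 8, -14, -19, -2, -13, 2, -16]

insert -2:
  append -2 at index 6 → [20, 8, 17, -13, -14, -19, -2] (no swap needed)
insert 2:
  append 2 at index 7 → [20, 8, 17, -13, -14, -19, -2, 2]
  2 > parent -13 at index 3, swap → [20, 8, 17, 2, -14, -19, -2, -13]
insert 19:
  append 19 at index 8 → [20, 8, 17, 2, -14, -19, -2, -13, 19]
  19 > parent 2 at index 3, swap → [20, 8, 17, 19, -14, -19, -2, -13, 2]
  19 > parent 8 at index 1, swap → [20, 19, 17, 8, -14, -19, -2, -13, 2]
insert -16:
  append -16 at index 9 → [20, 19, 17, 8, -14, -19, -2, -13, 2, -16] (no swap needed)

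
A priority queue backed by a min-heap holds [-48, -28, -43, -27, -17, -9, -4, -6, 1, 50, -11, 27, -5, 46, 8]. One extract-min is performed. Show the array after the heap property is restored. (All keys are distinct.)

remove root -48; move last element 8 to root → [8, -28, -43, -27, -17, -9, -4, -6, 1, 50, -11, 27, -5, 46]
8 vs smaller child -43 at index 2, swap → [-43, -28, 8, -27, -17, -9, -4, -6, 1, 50, -11, 27, -5, 46]
8 vs smaller child -9 at index 5, swap → [-43, -28, -9, -27, -17, 8, -4, -6, 1, 50, -11, 27, -5, 46]
8 vs smaller child -5 at index 12, swap → [-43, -28, -9, -27, -17, -5, -4, -6, 1, 50, -11, 27, 8, 46]

[-43, -28, -9, -27, -17, -5, -4, -6, 1, 50, -11, 27, 8, 46]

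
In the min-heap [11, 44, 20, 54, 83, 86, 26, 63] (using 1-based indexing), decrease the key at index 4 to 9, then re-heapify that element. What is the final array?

[9, 11, 20, 44, 83, 86, 26, 63]

set index 4 from 54 to 9 → [11, 44, 20, 9, 83, 86, 26, 63]
9 < parent 44 at index 2, swap → [11, 9, 20, 44, 83, 86, 26, 63]
9 < parent 11 at index 1, swap → [9, 11, 20, 44, 83, 86, 26, 63]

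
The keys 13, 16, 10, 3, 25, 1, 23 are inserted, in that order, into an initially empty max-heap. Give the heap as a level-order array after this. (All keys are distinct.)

[25, 16, 23, 3, 13, 1, 10]

Insert 13:
  append 13 at index 0 → [13] (no swap needed)
Insert 16:
  append 16 at index 1 → [13, 16]
  16 > parent 13 at index 0, swap → [16, 13]
Insert 10:
  append 10 at index 2 → [16, 13, 10] (no swap needed)
Insert 3:
  append 3 at index 3 → [16, 13, 10, 3] (no swap needed)
Insert 25:
  append 25 at index 4 → [16, 13, 10, 3, 25]
  25 > parent 13 at index 1, swap → [16, 25, 10, 3, 13]
  25 > parent 16 at index 0, swap → [25, 16, 10, 3, 13]
Insert 1:
  append 1 at index 5 → [25, 16, 10, 3, 13, 1] (no swap needed)
Insert 23:
  append 23 at index 6 → [25, 16, 10, 3, 13, 1, 23]
  23 > parent 10 at index 2, swap → [25, 16, 23, 3, 13, 1, 10]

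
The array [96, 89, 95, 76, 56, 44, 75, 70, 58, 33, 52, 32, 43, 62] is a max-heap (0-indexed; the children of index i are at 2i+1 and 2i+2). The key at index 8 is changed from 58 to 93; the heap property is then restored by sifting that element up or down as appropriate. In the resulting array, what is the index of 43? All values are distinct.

12

set index 8 from 58 to 93 → [96, 89, 95, 76, 56, 44, 75, 70, 93, 33, 52, 32, 43, 62]
93 > parent 76 at index 3, swap → [96, 89, 95, 93, 56, 44, 75, 70, 76, 33, 52, 32, 43, 62]
93 > parent 89 at index 1, swap → [96, 93, 95, 89, 56, 44, 75, 70, 76, 33, 52, 32, 43, 62]
resulting array: [96, 93, 95, 89, 56, 44, 75, 70, 76, 33, 52, 32, 43, 62]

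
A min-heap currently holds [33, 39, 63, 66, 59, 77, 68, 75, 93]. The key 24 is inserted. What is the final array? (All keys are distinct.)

[24, 33, 63, 66, 39, 77, 68, 75, 93, 59]

append 24 at index 9 → [33, 39, 63, 66, 59, 77, 68, 75, 93, 24]
24 < parent 59 at index 4, swap → [33, 39, 63, 66, 24, 77, 68, 75, 93, 59]
24 < parent 39 at index 1, swap → [33, 24, 63, 66, 39, 77, 68, 75, 93, 59]
24 < parent 33 at index 0, swap → [24, 33, 63, 66, 39, 77, 68, 75, 93, 59]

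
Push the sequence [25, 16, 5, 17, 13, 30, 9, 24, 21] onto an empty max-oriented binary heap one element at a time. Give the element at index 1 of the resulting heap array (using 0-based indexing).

Insert 25:
  append 25 at index 0 → [25] (no swap needed)
Insert 16:
  append 16 at index 1 → [25, 16] (no swap needed)
Insert 5:
  append 5 at index 2 → [25, 16, 5] (no swap needed)
Insert 17:
  append 17 at index 3 → [25, 16, 5, 17]
  17 > parent 16 at index 1, swap → [25, 17, 5, 16]
Insert 13:
  append 13 at index 4 → [25, 17, 5, 16, 13] (no swap needed)
Insert 30:
  append 30 at index 5 → [25, 17, 5, 16, 13, 30]
  30 > parent 5 at index 2, swap → [25, 17, 30, 16, 13, 5]
  30 > parent 25 at index 0, swap → [30, 17, 25, 16, 13, 5]
Insert 9:
  append 9 at index 6 → [30, 17, 25, 16, 13, 5, 9] (no swap needed)
Insert 24:
  append 24 at index 7 → [30, 17, 25, 16, 13, 5, 9, 24]
  24 > parent 16 at index 3, swap → [30, 17, 25, 24, 13, 5, 9, 16]
  24 > parent 17 at index 1, swap → [30, 24, 25, 17, 13, 5, 9, 16]
Insert 21:
  append 21 at index 8 → [30, 24, 25, 17, 13, 5, 9, 16, 21]
  21 > parent 17 at index 3, swap → [30, 24, 25, 21, 13, 5, 9, 16, 17]
resulting array: [30, 24, 25, 21, 13, 5, 9, 16, 17]

24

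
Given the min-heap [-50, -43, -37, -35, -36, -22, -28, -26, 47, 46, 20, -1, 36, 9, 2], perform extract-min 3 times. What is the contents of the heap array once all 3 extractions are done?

[-36, -35, -28, -26, 2, -22, 9, 36, 47, 46, 20, -1]

extract-min #1 returns -50:
  remove root -50; move last element 2 to root → [2, -43, -37, -35, -36, -22, -28, -26, 47, 46, 20, -1, 36, 9]
  2 vs smaller child -43 at index 1, swap → [-43, 2, -37, -35, -36, -22, -28, -26, 47, 46, 20, -1, 36, 9]
  2 vs smaller child -36 at index 4, swap → [-43, -36, -37, -35, 2, -22, -28, -26, 47, 46, 20, -1, 36, 9]
extract-min #2 returns -43:
  remove root -43; move last element 9 to root → [9, -36, -37, -35, 2, -22, -28, -26, 47, 46, 20, -1, 36]
  9 vs smaller child -37 at index 2, swap → [-37, -36, 9, -35, 2, -22, -28, -26, 47, 46, 20, -1, 36]
  9 vs smaller child -28 at index 6, swap → [-37, -36, -28, -35, 2, -22, 9, -26, 47, 46, 20, -1, 36]
extract-min #3 returns -37:
  remove root -37; move last element 36 to root → [36, -36, -28, -35, 2, -22, 9, -26, 47, 46, 20, -1]
  36 vs smaller child -36 at index 1, swap → [-36, 36, -28, -35, 2, -22, 9, -26, 47, 46, 20, -1]
  36 vs smaller child -35 at index 3, swap → [-36, -35, -28, 36, 2, -22, 9, -26, 47, 46, 20, -1]
  36 vs smaller child -26 at index 7, swap → [-36, -35, -28, -26, 2, -22, 9, 36, 47, 46, 20, -1]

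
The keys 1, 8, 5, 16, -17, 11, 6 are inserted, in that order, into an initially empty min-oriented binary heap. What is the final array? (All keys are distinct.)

[-17, 1, 5, 16, 8, 11, 6]

Insert 1:
  append 1 at index 0 → [1] (no swap needed)
Insert 8:
  append 8 at index 1 → [1, 8] (no swap needed)
Insert 5:
  append 5 at index 2 → [1, 8, 5] (no swap needed)
Insert 16:
  append 16 at index 3 → [1, 8, 5, 16] (no swap needed)
Insert -17:
  append -17 at index 4 → [1, 8, 5, 16, -17]
  -17 < parent 8 at index 1, swap → [1, -17, 5, 16, 8]
  -17 < parent 1 at index 0, swap → [-17, 1, 5, 16, 8]
Insert 11:
  append 11 at index 5 → [-17, 1, 5, 16, 8, 11] (no swap needed)
Insert 6:
  append 6 at index 6 → [-17, 1, 5, 16, 8, 11, 6] (no swap needed)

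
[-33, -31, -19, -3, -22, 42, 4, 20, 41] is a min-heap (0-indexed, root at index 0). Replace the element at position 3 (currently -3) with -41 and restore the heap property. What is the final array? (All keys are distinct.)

set index 3 from -3 to -41 → [-33, -31, -19, -41, -22, 42, 4, 20, 41]
-41 < parent -31 at index 1, swap → [-33, -41, -19, -31, -22, 42, 4, 20, 41]
-41 < parent -33 at index 0, swap → [-41, -33, -19, -31, -22, 42, 4, 20, 41]

[-41, -33, -19, -31, -22, 42, 4, 20, 41]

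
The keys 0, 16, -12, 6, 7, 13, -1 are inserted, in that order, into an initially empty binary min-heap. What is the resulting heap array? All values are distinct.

[-12, 6, -1, 16, 7, 13, 0]

Insert 0:
  append 0 at index 0 → [0] (no swap needed)
Insert 16:
  append 16 at index 1 → [0, 16] (no swap needed)
Insert -12:
  append -12 at index 2 → [0, 16, -12]
  -12 < parent 0 at index 0, swap → [-12, 16, 0]
Insert 6:
  append 6 at index 3 → [-12, 16, 0, 6]
  6 < parent 16 at index 1, swap → [-12, 6, 0, 16]
Insert 7:
  append 7 at index 4 → [-12, 6, 0, 16, 7] (no swap needed)
Insert 13:
  append 13 at index 5 → [-12, 6, 0, 16, 7, 13] (no swap needed)
Insert -1:
  append -1 at index 6 → [-12, 6, 0, 16, 7, 13, -1]
  -1 < parent 0 at index 2, swap → [-12, 6, -1, 16, 7, 13, 0]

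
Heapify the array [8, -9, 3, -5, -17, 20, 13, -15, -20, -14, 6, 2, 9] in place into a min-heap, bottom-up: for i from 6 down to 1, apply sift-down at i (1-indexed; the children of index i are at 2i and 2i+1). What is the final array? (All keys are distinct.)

[-20, -17, 2, -15, -14, 3, 13, -9, -5, 8, 6, 20, 9]

sift down from index 6:
  20 vs smaller child 2 at index 12, swap → [8, -9, 3, -5, -17, 2, 13, -15, -20, -14, 6, 20, 9]
sift down from index 5: already satisfies heap property
sift down from index 4:
  -5 vs smaller child -20 at index 9, swap → [8, -9, 3, -20, -17, 2, 13, -15, -5, -14, 6, 20, 9]
sift down from index 3:
  3 vs smaller child 2 at index 6, swap → [8, -9, 2, -20, -17, 3, 13, -15, -5, -14, 6, 20, 9]
sift down from index 2:
  -9 vs smaller child -20 at index 4, swap → [8, -20, 2, -9, -17, 3, 13, -15, -5, -14, 6, 20, 9]
  -9 vs smaller child -15 at index 8, swap → [8, -20, 2, -15, -17, 3, 13, -9, -5, -14, 6, 20, 9]
sift down from index 1:
  8 vs smaller child -20 at index 2, swap → [-20, 8, 2, -15, -17, 3, 13, -9, -5, -14, 6, 20, 9]
  8 vs smaller child -17 at index 5, swap → [-20, -17, 2, -15, 8, 3, 13, -9, -5, -14, 6, 20, 9]
  8 vs smaller child -14 at index 10, swap → [-20, -17, 2, -15, -14, 3, 13, -9, -5, 8, 6, 20, 9]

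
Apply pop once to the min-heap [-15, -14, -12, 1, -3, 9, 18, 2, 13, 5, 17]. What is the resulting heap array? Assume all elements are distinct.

remove root -15; move last element 17 to root → [17, -14, -12, 1, -3, 9, 18, 2, 13, 5]
17 vs smaller child -14 at index 1, swap → [-14, 17, -12, 1, -3, 9, 18, 2, 13, 5]
17 vs smaller child -3 at index 4, swap → [-14, -3, -12, 1, 17, 9, 18, 2, 13, 5]
17 vs only child 5 at index 9, swap → [-14, -3, -12, 1, 5, 9, 18, 2, 13, 17]

[-14, -3, -12, 1, 5, 9, 18, 2, 13, 17]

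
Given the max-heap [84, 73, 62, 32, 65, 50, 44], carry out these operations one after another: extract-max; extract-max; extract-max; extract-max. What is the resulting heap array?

[50, 32, 44]

extract-max → returns 84:
  remove root 84; move last element 44 to root → [44, 73, 62, 32, 65, 50]
  44 vs larger child 73 at index 1, swap → [73, 44, 62, 32, 65, 50]
  44 vs larger child 65 at index 4, swap → [73, 65, 62, 32, 44, 50]
extract-max → returns 73:
  remove root 73; move last element 50 to root → [50, 65, 62, 32, 44]
  50 vs larger child 65 at index 1, swap → [65, 50, 62, 32, 44]
extract-max → returns 65:
  remove root 65; move last element 44 to root → [44, 50, 62, 32]
  44 vs larger child 62 at index 2, swap → [62, 50, 44, 32]
extract-max → returns 62:
  remove root 62; move last element 32 to root → [32, 50, 44]
  32 vs larger child 50 at index 1, swap → [50, 32, 44]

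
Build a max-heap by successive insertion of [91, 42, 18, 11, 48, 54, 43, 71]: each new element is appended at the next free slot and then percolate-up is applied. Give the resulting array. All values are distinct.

Insert 91:
  append 91 at index 0 → [91] (no swap needed)
Insert 42:
  append 42 at index 1 → [91, 42] (no swap needed)
Insert 18:
  append 18 at index 2 → [91, 42, 18] (no swap needed)
Insert 11:
  append 11 at index 3 → [91, 42, 18, 11] (no swap needed)
Insert 48:
  append 48 at index 4 → [91, 42, 18, 11, 48]
  48 > parent 42 at index 1, swap → [91, 48, 18, 11, 42]
Insert 54:
  append 54 at index 5 → [91, 48, 18, 11, 42, 54]
  54 > parent 18 at index 2, swap → [91, 48, 54, 11, 42, 18]
Insert 43:
  append 43 at index 6 → [91, 48, 54, 11, 42, 18, 43] (no swap needed)
Insert 71:
  append 71 at index 7 → [91, 48, 54, 11, 42, 18, 43, 71]
  71 > parent 11 at index 3, swap → [91, 48, 54, 71, 42, 18, 43, 11]
  71 > parent 48 at index 1, swap → [91, 71, 54, 48, 42, 18, 43, 11]

[91, 71, 54, 48, 42, 18, 43, 11]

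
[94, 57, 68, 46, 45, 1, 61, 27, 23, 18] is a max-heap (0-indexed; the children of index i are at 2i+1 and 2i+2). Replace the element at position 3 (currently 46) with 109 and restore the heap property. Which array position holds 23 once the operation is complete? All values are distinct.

8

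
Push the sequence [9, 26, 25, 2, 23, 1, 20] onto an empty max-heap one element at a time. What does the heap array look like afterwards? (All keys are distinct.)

Insert 9:
  append 9 at index 0 → [9] (no swap needed)
Insert 26:
  append 26 at index 1 → [9, 26]
  26 > parent 9 at index 0, swap → [26, 9]
Insert 25:
  append 25 at index 2 → [26, 9, 25] (no swap needed)
Insert 2:
  append 2 at index 3 → [26, 9, 25, 2] (no swap needed)
Insert 23:
  append 23 at index 4 → [26, 9, 25, 2, 23]
  23 > parent 9 at index 1, swap → [26, 23, 25, 2, 9]
Insert 1:
  append 1 at index 5 → [26, 23, 25, 2, 9, 1] (no swap needed)
Insert 20:
  append 20 at index 6 → [26, 23, 25, 2, 9, 1, 20] (no swap needed)

[26, 23, 25, 2, 9, 1, 20]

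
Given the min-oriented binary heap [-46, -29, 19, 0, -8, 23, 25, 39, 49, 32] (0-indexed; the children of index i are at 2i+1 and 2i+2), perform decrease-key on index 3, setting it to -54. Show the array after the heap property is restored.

[-54, -46, 19, -29, -8, 23, 25, 39, 49, 32]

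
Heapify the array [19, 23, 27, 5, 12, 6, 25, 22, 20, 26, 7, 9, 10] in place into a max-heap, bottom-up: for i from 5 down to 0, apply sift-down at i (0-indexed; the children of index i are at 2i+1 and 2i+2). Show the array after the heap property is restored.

sift down from index 5:
  6 vs larger child 10 at index 12, swap → [19, 23, 27, 5, 12, 10, 25, 22, 20, 26, 7, 9, 6]
sift down from index 4:
  12 vs larger child 26 at index 9, swap → [19, 23, 27, 5, 26, 10, 25, 22, 20, 12, 7, 9, 6]
sift down from index 3:
  5 vs larger child 22 at index 7, swap → [19, 23, 27, 22, 26, 10, 25, 5, 20, 12, 7, 9, 6]
sift down from index 2: already satisfies heap property
sift down from index 1:
  23 vs larger child 26 at index 4, swap → [19, 26, 27, 22, 23, 10, 25, 5, 20, 12, 7, 9, 6]
sift down from index 0:
  19 vs larger child 27 at index 2, swap → [27, 26, 19, 22, 23, 10, 25, 5, 20, 12, 7, 9, 6]
  19 vs larger child 25 at index 6, swap → [27, 26, 25, 22, 23, 10, 19, 5, 20, 12, 7, 9, 6]

[27, 26, 25, 22, 23, 10, 19, 5, 20, 12, 7, 9, 6]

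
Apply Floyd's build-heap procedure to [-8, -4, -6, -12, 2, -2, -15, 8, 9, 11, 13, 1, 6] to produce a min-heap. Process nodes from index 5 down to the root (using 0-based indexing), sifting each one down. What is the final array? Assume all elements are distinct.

[-15, -12, -8, -4, 2, -2, -6, 8, 9, 11, 13, 1, 6]

sift down from index 5: already satisfies heap property
sift down from index 4: already satisfies heap property
sift down from index 3: already satisfies heap property
sift down from index 2:
  -6 vs smaller child -15 at index 6, swap → [-8, -4, -15, -12, 2, -2, -6, 8, 9, 11, 13, 1, 6]
sift down from index 1:
  -4 vs smaller child -12 at index 3, swap → [-8, -12, -15, -4, 2, -2, -6, 8, 9, 11, 13, 1, 6]
sift down from index 0:
  -8 vs smaller child -15 at index 2, swap → [-15, -12, -8, -4, 2, -2, -6, 8, 9, 11, 13, 1, 6]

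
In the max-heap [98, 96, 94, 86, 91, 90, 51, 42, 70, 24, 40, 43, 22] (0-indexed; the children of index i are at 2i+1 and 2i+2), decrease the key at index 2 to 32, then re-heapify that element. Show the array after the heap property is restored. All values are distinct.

[98, 96, 90, 86, 91, 43, 51, 42, 70, 24, 40, 32, 22]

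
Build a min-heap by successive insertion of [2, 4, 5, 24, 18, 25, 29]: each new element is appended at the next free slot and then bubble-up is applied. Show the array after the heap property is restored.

Insert 2:
  append 2 at index 0 → [2] (no swap needed)
Insert 4:
  append 4 at index 1 → [2, 4] (no swap needed)
Insert 5:
  append 5 at index 2 → [2, 4, 5] (no swap needed)
Insert 24:
  append 24 at index 3 → [2, 4, 5, 24] (no swap needed)
Insert 18:
  append 18 at index 4 → [2, 4, 5, 24, 18] (no swap needed)
Insert 25:
  append 25 at index 5 → [2, 4, 5, 24, 18, 25] (no swap needed)
Insert 29:
  append 29 at index 6 → [2, 4, 5, 24, 18, 25, 29] (no swap needed)

[2, 4, 5, 24, 18, 25, 29]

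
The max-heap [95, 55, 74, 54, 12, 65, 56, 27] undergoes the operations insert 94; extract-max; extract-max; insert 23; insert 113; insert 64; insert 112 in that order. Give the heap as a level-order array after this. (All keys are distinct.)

[113, 112, 65, 55, 74, 27, 56, 23, 54, 12, 64]

insert 94:
  append 94 at index 8 → [95, 55, 74, 54, 12, 65, 56, 27, 94]
  94 > parent 54 at index 3, swap → [95, 55, 74, 94, 12, 65, 56, 27, 54]
  94 > parent 55 at index 1, swap → [95, 94, 74, 55, 12, 65, 56, 27, 54]
extract-max → returns 95:
  remove root 95; move last element 54 to root → [54, 94, 74, 55, 12, 65, 56, 27]
  54 vs larger child 94 at index 1, swap → [94, 54, 74, 55, 12, 65, 56, 27]
  54 vs larger child 55 at index 3, swap → [94, 55, 74, 54, 12, 65, 56, 27]
extract-max → returns 94:
  remove root 94; move last element 27 to root → [27, 55, 74, 54, 12, 65, 56]
  27 vs larger child 74 at index 2, swap → [74, 55, 27, 54, 12, 65, 56]
  27 vs larger child 65 at index 5, swap → [74, 55, 65, 54, 12, 27, 56]
insert 23:
  append 23 at index 7 → [74, 55, 65, 54, 12, 27, 56, 23] (no swap needed)
insert 113:
  append 113 at index 8 → [74, 55, 65, 54, 12, 27, 56, 23, 113]
  113 > parent 54 at index 3, swap → [74, 55, 65, 113, 12, 27, 56, 23, 54]
  113 > parent 55 at index 1, swap → [74, 113, 65, 55, 12, 27, 56, 23, 54]
  113 > parent 74 at index 0, swap → [113, 74, 65, 55, 12, 27, 56, 23, 54]
insert 64:
  append 64 at index 9 → [113, 74, 65, 55, 12, 27, 56, 23, 54, 64]
  64 > parent 12 at index 4, swap → [113, 74, 65, 55, 64, 27, 56, 23, 54, 12]
insert 112:
  append 112 at index 10 → [113, 74, 65, 55, 64, 27, 56, 23, 54, 12, 112]
  112 > parent 64 at index 4, swap → [113, 74, 65, 55, 112, 27, 56, 23, 54, 12, 64]
  112 > parent 74 at index 1, swap → [113, 112, 65, 55, 74, 27, 56, 23, 54, 12, 64]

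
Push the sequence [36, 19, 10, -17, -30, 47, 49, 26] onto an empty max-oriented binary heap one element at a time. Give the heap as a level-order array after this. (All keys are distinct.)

Insert 36:
  append 36 at index 0 → [36] (no swap needed)
Insert 19:
  append 19 at index 1 → [36, 19] (no swap needed)
Insert 10:
  append 10 at index 2 → [36, 19, 10] (no swap needed)
Insert -17:
  append -17 at index 3 → [36, 19, 10, -17] (no swap needed)
Insert -30:
  append -30 at index 4 → [36, 19, 10, -17, -30] (no swap needed)
Insert 47:
  append 47 at index 5 → [36, 19, 10, -17, -30, 47]
  47 > parent 10 at index 2, swap → [36, 19, 47, -17, -30, 10]
  47 > parent 36 at index 0, swap → [47, 19, 36, -17, -30, 10]
Insert 49:
  append 49 at index 6 → [47, 19, 36, -17, -30, 10, 49]
  49 > parent 36 at index 2, swap → [47, 19, 49, -17, -30, 10, 36]
  49 > parent 47 at index 0, swap → [49, 19, 47, -17, -30, 10, 36]
Insert 26:
  append 26 at index 7 → [49, 19, 47, -17, -30, 10, 36, 26]
  26 > parent -17 at index 3, swap → [49, 19, 47, 26, -30, 10, 36, -17]
  26 > parent 19 at index 1, swap → [49, 26, 47, 19, -30, 10, 36, -17]

[49, 26, 47, 19, -30, 10, 36, -17]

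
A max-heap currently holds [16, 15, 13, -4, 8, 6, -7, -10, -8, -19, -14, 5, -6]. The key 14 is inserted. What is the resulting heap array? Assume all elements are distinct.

[16, 15, 14, -4, 8, 6, 13, -10, -8, -19, -14, 5, -6, -7]

append 14 at index 13 → [16, 15, 13, -4, 8, 6, -7, -10, -8, -19, -14, 5, -6, 14]
14 > parent -7 at index 6, swap → [16, 15, 13, -4, 8, 6, 14, -10, -8, -19, -14, 5, -6, -7]
14 > parent 13 at index 2, swap → [16, 15, 14, -4, 8, 6, 13, -10, -8, -19, -14, 5, -6, -7]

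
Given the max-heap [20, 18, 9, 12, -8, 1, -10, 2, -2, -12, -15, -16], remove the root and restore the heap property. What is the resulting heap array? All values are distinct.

[18, 12, 9, 2, -8, 1, -10, -16, -2, -12, -15]

remove root 20; move last element -16 to root → [-16, 18, 9, 12, -8, 1, -10, 2, -2, -12, -15]
-16 vs larger child 18 at index 1, swap → [18, -16, 9, 12, -8, 1, -10, 2, -2, -12, -15]
-16 vs larger child 12 at index 3, swap → [18, 12, 9, -16, -8, 1, -10, 2, -2, -12, -15]
-16 vs larger child 2 at index 7, swap → [18, 12, 9, 2, -8, 1, -10, -16, -2, -12, -15]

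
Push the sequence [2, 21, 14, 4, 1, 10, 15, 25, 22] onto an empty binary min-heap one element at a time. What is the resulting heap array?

[1, 2, 10, 21, 4, 14, 15, 25, 22]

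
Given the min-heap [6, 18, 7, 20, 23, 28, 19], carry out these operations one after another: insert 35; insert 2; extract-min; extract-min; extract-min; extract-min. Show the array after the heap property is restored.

insert 35:
  append 35 at index 7 → [6, 18, 7, 20, 23, 28, 19, 35] (no swap needed)
insert 2:
  append 2 at index 8 → [6, 18, 7, 20, 23, 28, 19, 35, 2]
  2 < parent 20 at index 3, swap → [6, 18, 7, 2, 23, 28, 19, 35, 20]
  2 < parent 18 at index 1, swap → [6, 2, 7, 18, 23, 28, 19, 35, 20]
  2 < parent 6 at index 0, swap → [2, 6, 7, 18, 23, 28, 19, 35, 20]
extract-min → returns 2:
  remove root 2; move last element 20 to root → [20, 6, 7, 18, 23, 28, 19, 35]
  20 vs smaller child 6 at index 1, swap → [6, 20, 7, 18, 23, 28, 19, 35]
  20 vs smaller child 18 at index 3, swap → [6, 18, 7, 20, 23, 28, 19, 35]
extract-min → returns 6:
  remove root 6; move last element 35 to root → [35, 18, 7, 20, 23, 28, 19]
  35 vs smaller child 7 at index 2, swap → [7, 18, 35, 20, 23, 28, 19]
  35 vs smaller child 19 at index 6, swap → [7, 18, 19, 20, 23, 28, 35]
extract-min → returns 7:
  remove root 7; move last element 35 to root → [35, 18, 19, 20, 23, 28]
  35 vs smaller child 18 at index 1, swap → [18, 35, 19, 20, 23, 28]
  35 vs smaller child 20 at index 3, swap → [18, 20, 19, 35, 23, 28]
extract-min → returns 18:
  remove root 18; move last element 28 to root → [28, 20, 19, 35, 23]
  28 vs smaller child 19 at index 2, swap → [19, 20, 28, 35, 23]

[19, 20, 28, 35, 23]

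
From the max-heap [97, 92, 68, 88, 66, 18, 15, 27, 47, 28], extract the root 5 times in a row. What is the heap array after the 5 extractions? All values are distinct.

[47, 28, 27, 15, 18]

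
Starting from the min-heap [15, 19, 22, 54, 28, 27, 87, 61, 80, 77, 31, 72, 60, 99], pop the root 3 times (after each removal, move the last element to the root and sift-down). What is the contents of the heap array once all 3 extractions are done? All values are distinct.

[27, 28, 60, 54, 31, 72, 87, 61, 80, 77, 99]

extract-min #1 returns 15:
  remove root 15; move last element 99 to root → [99, 19, 22, 54, 28, 27, 87, 61, 80, 77, 31, 72, 60]
  99 vs smaller child 19 at index 1, swap → [19, 99, 22, 54, 28, 27, 87, 61, 80, 77, 31, 72, 60]
  99 vs smaller child 28 at index 4, swap → [19, 28, 22, 54, 99, 27, 87, 61, 80, 77, 31, 72, 60]
  99 vs smaller child 31 at index 10, swap → [19, 28, 22, 54, 31, 27, 87, 61, 80, 77, 99, 72, 60]
extract-min #2 returns 19:
  remove root 19; move last element 60 to root → [60, 28, 22, 54, 31, 27, 87, 61, 80, 77, 99, 72]
  60 vs smaller child 22 at index 2, swap → [22, 28, 60, 54, 31, 27, 87, 61, 80, 77, 99, 72]
  60 vs smaller child 27 at index 5, swap → [22, 28, 27, 54, 31, 60, 87, 61, 80, 77, 99, 72]
extract-min #3 returns 22:
  remove root 22; move last element 72 to root → [72, 28, 27, 54, 31, 60, 87, 61, 80, 77, 99]
  72 vs smaller child 27 at index 2, swap → [27, 28, 72, 54, 31, 60, 87, 61, 80, 77, 99]
  72 vs smaller child 60 at index 5, swap → [27, 28, 60, 54, 31, 72, 87, 61, 80, 77, 99]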